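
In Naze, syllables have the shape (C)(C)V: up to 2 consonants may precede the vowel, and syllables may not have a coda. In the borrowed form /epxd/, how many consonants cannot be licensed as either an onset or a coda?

3

Syllabifying with onset maximization leaves /p/, /x/, /d/ stranded (no codas are permitted; onsets may contain at most 2 consonants).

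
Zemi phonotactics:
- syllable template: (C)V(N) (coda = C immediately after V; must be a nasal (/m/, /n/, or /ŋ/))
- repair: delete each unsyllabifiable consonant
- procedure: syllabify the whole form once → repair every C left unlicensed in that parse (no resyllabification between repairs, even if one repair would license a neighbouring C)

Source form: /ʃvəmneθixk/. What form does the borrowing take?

The consonants /ʃ/, /x/, /k/ cannot be parsed into a legal (C)V(N) syllable (only a nasal (/m/, /n/, or /ŋ/) is licensed in coda position; onsets are limited to one consonant).
Deletion applies to /ʃ/, /x/, /k/.

vəmneθi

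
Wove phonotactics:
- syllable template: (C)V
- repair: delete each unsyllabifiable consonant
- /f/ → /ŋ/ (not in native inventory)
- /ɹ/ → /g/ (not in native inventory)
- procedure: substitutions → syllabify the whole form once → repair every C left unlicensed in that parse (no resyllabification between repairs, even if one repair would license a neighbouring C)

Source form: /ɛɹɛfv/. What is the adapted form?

ɛgɛ

Substitution: /ɹ/ → /g/, /f/ → /ŋ/, giving /ɛgɛŋv/.
Syllabifying with onset maximization leaves /ŋ/, /v/ stranded (no codas are permitted; onsets are limited to one consonant).
Deletion applies to /ŋ/, /v/.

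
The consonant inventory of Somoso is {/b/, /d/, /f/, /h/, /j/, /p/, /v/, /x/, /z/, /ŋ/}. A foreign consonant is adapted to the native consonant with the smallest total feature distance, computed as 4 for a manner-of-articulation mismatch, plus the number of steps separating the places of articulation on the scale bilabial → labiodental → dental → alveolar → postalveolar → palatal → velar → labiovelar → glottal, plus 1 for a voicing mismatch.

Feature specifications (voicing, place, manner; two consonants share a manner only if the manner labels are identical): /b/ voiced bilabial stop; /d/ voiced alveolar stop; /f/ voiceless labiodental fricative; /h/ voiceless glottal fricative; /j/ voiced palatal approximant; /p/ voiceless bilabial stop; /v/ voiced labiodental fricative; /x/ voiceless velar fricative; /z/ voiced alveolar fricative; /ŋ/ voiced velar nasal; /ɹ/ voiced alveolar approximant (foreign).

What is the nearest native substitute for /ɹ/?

/j/ is closest: same manner (approximant), place distance 2 (alveolar→palatal), same voicing; total 2. Next closest is /d/ at distance 4.

j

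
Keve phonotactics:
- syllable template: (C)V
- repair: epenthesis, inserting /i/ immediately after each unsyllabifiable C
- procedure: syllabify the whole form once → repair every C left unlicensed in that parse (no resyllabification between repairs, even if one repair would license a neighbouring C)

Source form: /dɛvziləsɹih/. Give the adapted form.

Under (C)V, the unsyllabifiable consonants are /v/, /s/, /h/ (no codas are permitted; onsets are limited to one consonant).
Epenthesis after each stranded consonant: /v/ → /vi/, /s/ → /si/, /h/ → /hi/.

dɛviziləsiɹihi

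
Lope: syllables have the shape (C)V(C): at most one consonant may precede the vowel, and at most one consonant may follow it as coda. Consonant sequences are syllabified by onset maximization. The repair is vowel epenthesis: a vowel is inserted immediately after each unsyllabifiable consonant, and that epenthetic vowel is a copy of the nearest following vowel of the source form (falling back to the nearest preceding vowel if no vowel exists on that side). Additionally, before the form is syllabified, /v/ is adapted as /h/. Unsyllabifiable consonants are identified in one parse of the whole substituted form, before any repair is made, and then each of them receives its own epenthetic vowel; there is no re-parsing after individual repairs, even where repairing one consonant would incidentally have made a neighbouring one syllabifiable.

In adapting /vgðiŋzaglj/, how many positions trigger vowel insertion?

After substitution the input is /hgðiŋzaglj/.
The unsyllabifiable consonants are /h/, /g/, /l/, /j/; each receives one epenthetic vowel.

4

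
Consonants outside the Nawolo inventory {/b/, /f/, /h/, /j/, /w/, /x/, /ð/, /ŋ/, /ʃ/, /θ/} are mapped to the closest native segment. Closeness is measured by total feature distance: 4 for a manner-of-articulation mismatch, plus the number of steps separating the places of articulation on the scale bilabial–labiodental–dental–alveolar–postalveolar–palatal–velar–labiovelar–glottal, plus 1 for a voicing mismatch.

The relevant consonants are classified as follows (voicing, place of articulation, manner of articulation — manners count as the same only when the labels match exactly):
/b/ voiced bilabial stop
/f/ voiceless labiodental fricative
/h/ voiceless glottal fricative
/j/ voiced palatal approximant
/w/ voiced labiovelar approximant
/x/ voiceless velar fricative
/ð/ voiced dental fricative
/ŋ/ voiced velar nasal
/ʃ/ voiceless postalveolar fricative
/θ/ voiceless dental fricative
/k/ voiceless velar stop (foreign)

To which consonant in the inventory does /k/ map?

x

/x/ is closest: manner differs (stop→fricative, +4), place distance 0 (velar→velar), same voicing; total 4. Next closest is /ŋ/ at distance 5.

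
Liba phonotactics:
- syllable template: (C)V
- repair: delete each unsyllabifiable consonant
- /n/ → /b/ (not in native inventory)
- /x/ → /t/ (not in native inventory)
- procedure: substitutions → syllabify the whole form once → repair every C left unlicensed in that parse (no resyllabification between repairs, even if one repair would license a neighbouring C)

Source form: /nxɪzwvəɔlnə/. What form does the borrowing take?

tɪvəɔbə

Substitution: /n/ → /b/, /x/ → /t/, giving /btɪzwvəɔlbə/.
The consonants /b/, /z/, /w/, /l/ cannot be parsed into a legal (C)V syllable (no codas are permitted; onsets are limited to one consonant).
Each unlicensed consonant is deleted: /b/, /z/, /w/, /l/.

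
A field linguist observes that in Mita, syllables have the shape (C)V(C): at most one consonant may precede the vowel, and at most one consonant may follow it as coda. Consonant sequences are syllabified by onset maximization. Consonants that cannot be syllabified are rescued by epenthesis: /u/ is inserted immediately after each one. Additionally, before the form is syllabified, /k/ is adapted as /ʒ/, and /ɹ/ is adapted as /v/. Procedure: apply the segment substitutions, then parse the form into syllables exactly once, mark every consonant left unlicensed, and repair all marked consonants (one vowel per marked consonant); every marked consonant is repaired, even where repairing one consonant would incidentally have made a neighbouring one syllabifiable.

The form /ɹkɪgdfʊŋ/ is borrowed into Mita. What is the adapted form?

vuʒɪgdufʊŋ

Substitution: /ɹ/ → /v/, /k/ → /ʒ/, giving /vʒɪgdfʊŋ/.
The consonants /v/, /d/ cannot be parsed into a legal (C)V(C) syllable (at most one coda consonant is licensed; onsets are limited to one consonant).
Each unlicensed consonant becomes the onset of a new syllable: /v/ → /vu/, /d/ → /du/.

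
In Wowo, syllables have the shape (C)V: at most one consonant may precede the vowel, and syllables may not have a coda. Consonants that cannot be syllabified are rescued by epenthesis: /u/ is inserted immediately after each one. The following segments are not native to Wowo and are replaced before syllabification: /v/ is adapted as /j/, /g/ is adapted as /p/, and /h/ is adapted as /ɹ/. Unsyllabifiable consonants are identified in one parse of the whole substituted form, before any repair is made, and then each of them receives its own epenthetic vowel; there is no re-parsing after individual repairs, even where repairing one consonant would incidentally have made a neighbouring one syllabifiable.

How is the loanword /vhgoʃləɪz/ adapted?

juɹupoʃuləɪzu

Substitution: /v/ → /j/, /h/ → /ɹ/, /g/ → /p/, giving /jɹpoʃləɪz/.
The consonants /j/, /ɹ/, /ʃ/, /z/ cannot be parsed into a legal (C)V syllable (no codas are permitted; onsets are limited to one consonant).
Epenthesis after each stranded consonant: /j/ → /ju/, /ɹ/ → /ɹu/, /ʃ/ → /ʃu/, /z/ → /zu/.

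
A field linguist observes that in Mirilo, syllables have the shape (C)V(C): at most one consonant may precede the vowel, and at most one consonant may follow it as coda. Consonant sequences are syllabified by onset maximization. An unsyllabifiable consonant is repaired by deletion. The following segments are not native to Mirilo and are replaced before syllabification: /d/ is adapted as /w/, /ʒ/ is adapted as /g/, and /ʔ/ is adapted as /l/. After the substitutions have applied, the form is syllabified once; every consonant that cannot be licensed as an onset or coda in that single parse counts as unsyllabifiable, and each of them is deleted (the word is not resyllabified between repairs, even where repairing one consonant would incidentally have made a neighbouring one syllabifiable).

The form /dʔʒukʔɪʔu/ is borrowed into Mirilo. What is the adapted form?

Substitution: /d/ → /w/, /ʔ/ → /l/, /ʒ/ → /g/, giving /wlguklɪlu/.
Under (C)V(C), the unsyllabifiable consonants are /w/, /l/ (at most one coda consonant is licensed; onsets are limited to one consonant).
Deleting the stranded consonants removes /w/, /l/.

guklɪlu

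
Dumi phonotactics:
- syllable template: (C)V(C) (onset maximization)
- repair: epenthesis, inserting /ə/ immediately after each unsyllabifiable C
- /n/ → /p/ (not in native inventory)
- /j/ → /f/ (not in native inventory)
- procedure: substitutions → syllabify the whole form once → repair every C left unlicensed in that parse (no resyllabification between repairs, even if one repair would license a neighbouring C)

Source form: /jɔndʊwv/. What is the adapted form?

Substitution: /j/ → /f/, /n/ → /p/, giving /fɔpdʊwv/.
Under (C)V(C), the unsyllabifiable consonants are /v/ (at most one coda consonant is licensed; onsets are limited to one consonant).
Inserting the epenthetic vowel yields /v/ → /və/.

fɔpdʊwvə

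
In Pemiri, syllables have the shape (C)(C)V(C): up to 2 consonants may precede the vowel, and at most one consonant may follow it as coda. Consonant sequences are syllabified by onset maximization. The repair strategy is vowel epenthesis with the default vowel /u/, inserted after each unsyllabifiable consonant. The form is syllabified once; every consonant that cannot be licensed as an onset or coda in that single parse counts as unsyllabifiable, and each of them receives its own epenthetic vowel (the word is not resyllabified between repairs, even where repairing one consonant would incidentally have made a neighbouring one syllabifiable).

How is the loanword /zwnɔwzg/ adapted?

zuwnɔwzugu

The consonants /z/, /z/, /g/ cannot be parsed into a legal (C)(C)V(C) syllable (at most one coda consonant is licensed; onsets may contain at most 2 consonants).
Inserting the epenthetic vowel yields /z/ → /zu/, /z/ → /zu/, /g/ → /gu/.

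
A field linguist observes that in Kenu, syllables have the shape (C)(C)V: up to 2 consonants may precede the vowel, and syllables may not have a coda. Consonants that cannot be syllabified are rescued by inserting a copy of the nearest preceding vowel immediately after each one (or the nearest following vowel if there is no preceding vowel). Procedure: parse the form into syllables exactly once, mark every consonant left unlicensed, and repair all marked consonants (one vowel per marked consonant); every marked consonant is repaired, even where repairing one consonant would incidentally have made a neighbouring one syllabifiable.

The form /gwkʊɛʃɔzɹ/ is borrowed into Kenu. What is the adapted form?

gʊwkʊɛʃɔzɔɹɔ

Under (C)(C)V, the unsyllabifiable consonants are /g/, /z/, /ɹ/ (no codas are permitted; onsets may contain at most 2 consonants).
Epenthesis after each stranded consonant: /g/ → /gʊ/, /z/ → /zɔ/, /ɹ/ → /ɹɔ/.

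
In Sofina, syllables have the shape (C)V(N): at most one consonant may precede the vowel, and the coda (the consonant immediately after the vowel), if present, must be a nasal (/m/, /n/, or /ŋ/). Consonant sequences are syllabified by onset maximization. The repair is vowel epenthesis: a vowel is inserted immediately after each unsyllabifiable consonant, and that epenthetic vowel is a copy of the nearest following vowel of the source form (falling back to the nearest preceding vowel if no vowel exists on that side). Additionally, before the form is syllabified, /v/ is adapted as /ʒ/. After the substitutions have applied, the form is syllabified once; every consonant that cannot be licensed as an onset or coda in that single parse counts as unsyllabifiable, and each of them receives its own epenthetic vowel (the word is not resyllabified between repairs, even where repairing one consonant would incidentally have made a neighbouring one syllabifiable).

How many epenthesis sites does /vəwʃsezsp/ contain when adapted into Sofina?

After substitution the input is /ʒəwʃsezsp/.
The unsyllabifiable consonants are /w/, /ʃ/, /z/, /s/, /p/; each receives one epenthetic vowel.

5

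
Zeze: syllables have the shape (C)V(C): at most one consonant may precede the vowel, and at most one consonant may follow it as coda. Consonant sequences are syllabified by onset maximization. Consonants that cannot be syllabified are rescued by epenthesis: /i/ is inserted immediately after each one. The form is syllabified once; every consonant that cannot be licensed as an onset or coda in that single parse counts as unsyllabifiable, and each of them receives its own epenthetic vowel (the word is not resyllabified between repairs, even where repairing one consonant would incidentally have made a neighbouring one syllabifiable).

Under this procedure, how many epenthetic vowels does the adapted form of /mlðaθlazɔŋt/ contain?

3

The unsyllabifiable consonants are /m/, /l/, /t/; each receives one epenthetic vowel.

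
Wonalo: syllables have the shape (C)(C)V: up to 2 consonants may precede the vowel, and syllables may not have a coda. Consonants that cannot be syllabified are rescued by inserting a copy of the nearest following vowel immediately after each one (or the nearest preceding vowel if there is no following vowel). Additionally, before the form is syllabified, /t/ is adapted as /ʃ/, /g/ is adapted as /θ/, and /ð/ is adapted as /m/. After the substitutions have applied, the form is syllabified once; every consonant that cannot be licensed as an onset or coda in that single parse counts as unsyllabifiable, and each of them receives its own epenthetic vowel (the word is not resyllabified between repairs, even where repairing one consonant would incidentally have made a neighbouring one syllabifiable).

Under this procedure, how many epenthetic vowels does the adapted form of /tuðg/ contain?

After substitution the input is /ʃumθ/.
The unsyllabifiable consonants are /m/, /θ/; each receives one epenthetic vowel.

2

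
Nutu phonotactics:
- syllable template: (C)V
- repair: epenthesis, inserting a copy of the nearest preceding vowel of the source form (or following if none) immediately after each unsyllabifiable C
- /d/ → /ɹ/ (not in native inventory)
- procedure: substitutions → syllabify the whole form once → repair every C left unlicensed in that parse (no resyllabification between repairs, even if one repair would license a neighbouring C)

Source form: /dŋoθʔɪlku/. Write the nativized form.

ɹoŋoθoʔɪlɪku

Substitution: /d/ → /ɹ/, giving /ɹŋoθʔɪlku/.
Under (C)V, the unsyllabifiable consonants are /ɹ/, /θ/, /l/ (no codas are permitted; onsets are limited to one consonant).
Epenthesis after each stranded consonant: /ɹ/ → /ɹo/, /θ/ → /θo/, /l/ → /lɪ/.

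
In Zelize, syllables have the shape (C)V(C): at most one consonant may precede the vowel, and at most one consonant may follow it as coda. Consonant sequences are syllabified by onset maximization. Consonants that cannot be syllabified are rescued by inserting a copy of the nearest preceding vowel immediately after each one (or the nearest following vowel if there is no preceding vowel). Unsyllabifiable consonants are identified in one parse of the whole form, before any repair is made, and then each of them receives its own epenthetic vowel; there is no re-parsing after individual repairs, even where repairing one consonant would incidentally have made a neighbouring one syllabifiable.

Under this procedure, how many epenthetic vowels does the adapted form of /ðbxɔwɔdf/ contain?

3

The unsyllabifiable consonants are /ð/, /b/, /f/; each receives one epenthetic vowel.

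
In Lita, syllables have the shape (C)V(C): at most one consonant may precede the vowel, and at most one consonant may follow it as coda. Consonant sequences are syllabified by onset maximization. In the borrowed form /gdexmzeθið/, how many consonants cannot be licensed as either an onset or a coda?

Under (C)V(C), the unsyllabifiable consonants are /g/, /m/ (at most one coda consonant is licensed; onsets are limited to one consonant).

2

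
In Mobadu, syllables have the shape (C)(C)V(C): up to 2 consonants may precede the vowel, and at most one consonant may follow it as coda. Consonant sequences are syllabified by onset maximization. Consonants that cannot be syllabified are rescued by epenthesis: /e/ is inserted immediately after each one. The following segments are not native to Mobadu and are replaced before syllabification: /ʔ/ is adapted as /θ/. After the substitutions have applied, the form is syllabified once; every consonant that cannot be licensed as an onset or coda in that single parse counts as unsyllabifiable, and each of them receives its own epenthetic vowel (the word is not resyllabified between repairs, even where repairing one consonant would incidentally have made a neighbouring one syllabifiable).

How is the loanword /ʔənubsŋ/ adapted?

θənubseŋe

Substitution: /ʔ/ → /θ/, giving /θənubsŋ/.
Syllabifying with onset maximization leaves /s/, /ŋ/ stranded (at most one coda consonant is licensed; onsets may contain at most 2 consonants).
Each unlicensed consonant becomes the onset of a new syllable: /s/ → /se/, /ŋ/ → /ŋe/.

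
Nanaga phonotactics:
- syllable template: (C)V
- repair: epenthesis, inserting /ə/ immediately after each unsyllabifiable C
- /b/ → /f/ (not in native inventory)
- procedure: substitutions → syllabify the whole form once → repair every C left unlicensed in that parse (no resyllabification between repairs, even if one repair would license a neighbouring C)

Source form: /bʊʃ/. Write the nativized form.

Substitution: /b/ → /f/, giving /fʊʃ/.
Under (C)V, the unsyllabifiable consonants are /ʃ/ (no codas are permitted; onsets are limited to one consonant).
Epenthesis after each stranded consonant: /ʃ/ → /ʃə/.

fʊʃə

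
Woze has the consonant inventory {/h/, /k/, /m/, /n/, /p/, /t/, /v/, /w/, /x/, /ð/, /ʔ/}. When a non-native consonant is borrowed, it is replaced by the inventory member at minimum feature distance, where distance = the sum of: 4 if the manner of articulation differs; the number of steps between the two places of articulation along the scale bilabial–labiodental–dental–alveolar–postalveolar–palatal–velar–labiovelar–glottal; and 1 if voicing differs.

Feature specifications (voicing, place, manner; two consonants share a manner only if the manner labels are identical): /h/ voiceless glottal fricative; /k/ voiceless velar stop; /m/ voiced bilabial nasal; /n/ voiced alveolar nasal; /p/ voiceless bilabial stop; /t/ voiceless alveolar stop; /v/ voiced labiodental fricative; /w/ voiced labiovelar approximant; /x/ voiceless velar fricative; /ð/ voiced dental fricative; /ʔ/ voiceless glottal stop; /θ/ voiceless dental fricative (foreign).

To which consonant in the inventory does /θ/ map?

ð

/ð/ is closest: same manner (fricative), place distance 0 (dental→dental), voicing differs (+1); total 1. Next closest is /v/ at distance 2.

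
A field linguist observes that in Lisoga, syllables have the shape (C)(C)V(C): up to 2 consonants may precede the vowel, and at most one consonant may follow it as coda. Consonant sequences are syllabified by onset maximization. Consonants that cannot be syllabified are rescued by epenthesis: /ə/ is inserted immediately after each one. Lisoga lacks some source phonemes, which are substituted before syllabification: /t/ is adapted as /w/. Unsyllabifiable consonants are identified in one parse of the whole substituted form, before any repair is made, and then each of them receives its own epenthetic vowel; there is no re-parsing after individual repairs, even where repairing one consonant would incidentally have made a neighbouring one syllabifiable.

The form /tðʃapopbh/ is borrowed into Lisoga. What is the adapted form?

Substitution: /t/ → /w/, giving /wðʃapopbh/.
Under (C)(C)V(C), the unsyllabifiable consonants are /w/, /b/, /h/ (at most one coda consonant is licensed; onsets may contain at most 2 consonants).
Epenthesis after each stranded consonant: /w/ → /wə/, /b/ → /bə/, /h/ → /hə/.

wəðʃapopbəhə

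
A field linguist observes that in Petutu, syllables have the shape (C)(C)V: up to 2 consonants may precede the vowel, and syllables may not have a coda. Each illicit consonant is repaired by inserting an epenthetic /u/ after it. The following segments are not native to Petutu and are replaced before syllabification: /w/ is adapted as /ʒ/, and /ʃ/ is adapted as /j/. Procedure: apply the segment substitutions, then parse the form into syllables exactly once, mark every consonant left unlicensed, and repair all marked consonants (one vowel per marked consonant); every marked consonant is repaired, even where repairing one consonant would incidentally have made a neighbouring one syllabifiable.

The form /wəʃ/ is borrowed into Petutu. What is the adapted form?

ʒəju

Substitution: /w/ → /ʒ/, /ʃ/ → /j/, giving /ʒəj/.
The consonants /j/ cannot be parsed into a legal (C)(C)V syllable (no codas are permitted; onsets may contain at most 2 consonants).
Inserting the epenthetic vowel yields /j/ → /ju/.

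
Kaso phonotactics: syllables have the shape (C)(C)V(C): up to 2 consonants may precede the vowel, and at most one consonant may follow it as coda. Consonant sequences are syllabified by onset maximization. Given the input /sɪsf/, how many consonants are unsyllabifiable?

1

The consonants /f/ cannot be parsed into a legal (C)(C)V(C) syllable (at most one coda consonant is licensed; onsets may contain at most 2 consonants).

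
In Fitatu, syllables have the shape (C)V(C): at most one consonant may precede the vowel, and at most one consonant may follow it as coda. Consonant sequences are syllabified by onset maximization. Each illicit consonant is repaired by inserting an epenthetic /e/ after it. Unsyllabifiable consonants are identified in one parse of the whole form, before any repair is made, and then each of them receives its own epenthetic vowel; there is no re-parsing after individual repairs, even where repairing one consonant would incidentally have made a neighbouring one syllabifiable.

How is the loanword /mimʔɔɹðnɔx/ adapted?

The consonants /ð/ cannot be parsed into a legal (C)V(C) syllable (at most one coda consonant is licensed; onsets are limited to one consonant).
Epenthesis after each stranded consonant: /ð/ → /ðe/.

mimʔɔɹðenɔx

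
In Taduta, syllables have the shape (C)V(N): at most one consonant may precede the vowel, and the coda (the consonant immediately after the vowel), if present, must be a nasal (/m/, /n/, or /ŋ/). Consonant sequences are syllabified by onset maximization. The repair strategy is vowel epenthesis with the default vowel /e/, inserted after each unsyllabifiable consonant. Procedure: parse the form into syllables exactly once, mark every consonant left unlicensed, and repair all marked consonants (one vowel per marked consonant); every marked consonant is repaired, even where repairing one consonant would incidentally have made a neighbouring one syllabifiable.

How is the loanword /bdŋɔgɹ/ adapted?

Syllabifying with onset maximization leaves /b/, /d/, /g/, /ɹ/ stranded (only a nasal (/m/, /n/, or /ŋ/) is licensed in coda position; onsets are limited to one consonant).
Each unlicensed consonant becomes the onset of a new syllable: /b/ → /be/, /d/ → /de/, /g/ → /ge/, /ɹ/ → /ɹe/.

bedeŋɔgeɹe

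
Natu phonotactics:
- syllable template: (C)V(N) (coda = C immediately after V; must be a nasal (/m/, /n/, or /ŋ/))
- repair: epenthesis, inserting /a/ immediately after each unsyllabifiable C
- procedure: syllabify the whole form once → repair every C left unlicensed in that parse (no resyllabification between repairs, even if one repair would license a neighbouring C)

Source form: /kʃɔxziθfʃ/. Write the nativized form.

The consonants /k/, /x/, /θ/, /f/, /ʃ/ cannot be parsed into a legal (C)V(N) syllable (only a nasal (/m/, /n/, or /ŋ/) is licensed in coda position; onsets are limited to one consonant).
Inserting the epenthetic vowel yields /k/ → /ka/, /x/ → /xa/, /θ/ → /θa/, /f/ → /fa/, /ʃ/ → /ʃa/.

kaʃɔxaziθafaʃa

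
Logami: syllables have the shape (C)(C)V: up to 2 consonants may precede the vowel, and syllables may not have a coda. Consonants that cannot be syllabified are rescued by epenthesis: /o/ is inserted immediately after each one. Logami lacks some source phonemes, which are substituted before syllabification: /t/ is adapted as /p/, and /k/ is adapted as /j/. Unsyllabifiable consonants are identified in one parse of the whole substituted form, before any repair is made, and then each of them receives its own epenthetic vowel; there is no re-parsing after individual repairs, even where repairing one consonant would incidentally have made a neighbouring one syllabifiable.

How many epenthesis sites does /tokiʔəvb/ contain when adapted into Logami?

2

After substitution the input is /pojiʔəvb/.
The unsyllabifiable consonants are /v/, /b/; each receives one epenthetic vowel.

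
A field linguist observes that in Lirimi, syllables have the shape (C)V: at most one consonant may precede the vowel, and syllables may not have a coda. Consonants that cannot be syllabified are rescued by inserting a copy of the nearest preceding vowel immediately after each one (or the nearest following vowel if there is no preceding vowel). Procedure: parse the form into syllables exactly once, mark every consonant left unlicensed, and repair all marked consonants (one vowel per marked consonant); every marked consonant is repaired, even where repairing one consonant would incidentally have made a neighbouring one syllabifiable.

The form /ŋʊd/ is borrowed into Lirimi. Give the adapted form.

Syllabifying with onset maximization leaves /d/ stranded (no codas are permitted; onsets are limited to one consonant).
Each unlicensed consonant becomes the onset of a new syllable: /d/ → /dʊ/.

ŋʊdʊ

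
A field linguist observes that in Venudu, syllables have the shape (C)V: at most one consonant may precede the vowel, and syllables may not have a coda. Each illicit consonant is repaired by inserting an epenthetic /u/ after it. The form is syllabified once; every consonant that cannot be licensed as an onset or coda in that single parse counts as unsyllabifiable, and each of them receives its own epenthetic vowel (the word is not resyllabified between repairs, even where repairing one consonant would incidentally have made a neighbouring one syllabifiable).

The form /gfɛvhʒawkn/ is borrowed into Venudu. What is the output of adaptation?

gufɛvuhuʒawukunu

Under (C)V, the unsyllabifiable consonants are /g/, /v/, /h/, /w/, /k/, /n/ (no codas are permitted; onsets are limited to one consonant).
Each unlicensed consonant becomes the onset of a new syllable: /g/ → /gu/, /v/ → /vu/, /h/ → /hu/, /w/ → /wu/, /k/ → /ku/, /n/ → /nu/.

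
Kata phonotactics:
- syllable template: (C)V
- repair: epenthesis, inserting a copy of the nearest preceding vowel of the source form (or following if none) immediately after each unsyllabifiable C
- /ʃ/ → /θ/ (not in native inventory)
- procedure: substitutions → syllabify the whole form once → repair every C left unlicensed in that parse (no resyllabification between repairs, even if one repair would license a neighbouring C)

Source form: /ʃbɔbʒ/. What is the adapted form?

Substitution: /ʃ/ → /θ/, giving /θbɔbʒ/.
Under (C)V, the unsyllabifiable consonants are /θ/, /b/, /ʒ/ (no codas are permitted; onsets are limited to one consonant).
Each unlicensed consonant becomes the onset of a new syllable: /θ/ → /θɔ/, /b/ → /bɔ/, /ʒ/ → /ʒɔ/.

θɔbɔbɔʒɔ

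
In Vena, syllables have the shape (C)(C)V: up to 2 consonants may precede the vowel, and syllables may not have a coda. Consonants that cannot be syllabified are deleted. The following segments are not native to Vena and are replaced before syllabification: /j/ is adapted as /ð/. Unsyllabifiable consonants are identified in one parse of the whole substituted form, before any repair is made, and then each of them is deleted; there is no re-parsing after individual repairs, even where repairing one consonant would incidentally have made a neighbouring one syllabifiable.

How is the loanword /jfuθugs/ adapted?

Substitution: /j/ → /ð/, giving /ðfuθugs/.
The consonants /g/, /s/ cannot be parsed into a legal (C)(C)V syllable (no codas are permitted; onsets may contain at most 2 consonants).
Deleting the stranded consonants removes /g/, /s/.

ðfuθu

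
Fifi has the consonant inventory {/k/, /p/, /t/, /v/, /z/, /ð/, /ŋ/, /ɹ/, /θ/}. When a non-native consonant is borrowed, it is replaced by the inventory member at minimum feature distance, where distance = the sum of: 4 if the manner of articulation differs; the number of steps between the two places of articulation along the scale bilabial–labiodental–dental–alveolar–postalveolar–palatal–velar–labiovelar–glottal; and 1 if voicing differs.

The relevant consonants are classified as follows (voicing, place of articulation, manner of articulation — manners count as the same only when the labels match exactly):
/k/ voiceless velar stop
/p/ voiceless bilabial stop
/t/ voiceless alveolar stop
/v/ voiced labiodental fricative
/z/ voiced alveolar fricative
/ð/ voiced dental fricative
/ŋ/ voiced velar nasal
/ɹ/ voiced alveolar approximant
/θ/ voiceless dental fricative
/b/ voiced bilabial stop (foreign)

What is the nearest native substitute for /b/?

p

/p/ is closest: same manner (stop), place distance 0 (bilabial→bilabial), voicing differs (+1); total 1. Next closest is /t/ at distance 4.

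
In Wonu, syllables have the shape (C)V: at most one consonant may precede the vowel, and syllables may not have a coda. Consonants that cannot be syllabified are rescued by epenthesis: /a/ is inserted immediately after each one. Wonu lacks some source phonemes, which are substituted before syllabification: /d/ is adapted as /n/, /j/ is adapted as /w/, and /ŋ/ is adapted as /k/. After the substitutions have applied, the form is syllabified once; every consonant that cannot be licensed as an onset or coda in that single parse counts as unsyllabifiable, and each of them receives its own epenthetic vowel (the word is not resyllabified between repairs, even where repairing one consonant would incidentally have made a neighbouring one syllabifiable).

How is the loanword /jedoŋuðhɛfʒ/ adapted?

wenokuðahɛfaʒa

Substitution: /j/ → /w/, /d/ → /n/, /ŋ/ → /k/, giving /wenokuðhɛfʒ/.
The consonants /ð/, /f/, /ʒ/ cannot be parsed into a legal (C)V syllable (no codas are permitted; onsets are limited to one consonant).
Inserting the epenthetic vowel yields /ð/ → /ða/, /f/ → /fa/, /ʒ/ → /ʒa/.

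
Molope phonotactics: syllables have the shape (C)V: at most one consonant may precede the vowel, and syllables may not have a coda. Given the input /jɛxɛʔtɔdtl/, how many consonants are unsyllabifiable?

The consonants /ʔ/, /d/, /t/, /l/ cannot be parsed into a legal (C)V syllable (no codas are permitted; onsets are limited to one consonant).

4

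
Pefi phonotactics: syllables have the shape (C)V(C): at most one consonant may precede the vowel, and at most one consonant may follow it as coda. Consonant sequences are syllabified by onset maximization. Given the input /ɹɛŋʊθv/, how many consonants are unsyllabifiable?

1

The consonants /v/ cannot be parsed into a legal (C)V(C) syllable (at most one coda consonant is licensed; onsets are limited to one consonant).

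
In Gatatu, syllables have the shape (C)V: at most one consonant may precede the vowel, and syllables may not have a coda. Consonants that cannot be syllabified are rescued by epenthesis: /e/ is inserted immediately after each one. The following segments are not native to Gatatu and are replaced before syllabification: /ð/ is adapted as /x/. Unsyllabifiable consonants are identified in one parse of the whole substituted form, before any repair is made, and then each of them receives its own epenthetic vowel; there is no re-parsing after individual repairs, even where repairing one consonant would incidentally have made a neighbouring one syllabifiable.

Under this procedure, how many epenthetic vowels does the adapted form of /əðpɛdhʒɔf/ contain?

After substitution the input is /əxpɛdhʒɔf/.
The unsyllabifiable consonants are /x/, /d/, /h/, /f/; each receives one epenthetic vowel.

4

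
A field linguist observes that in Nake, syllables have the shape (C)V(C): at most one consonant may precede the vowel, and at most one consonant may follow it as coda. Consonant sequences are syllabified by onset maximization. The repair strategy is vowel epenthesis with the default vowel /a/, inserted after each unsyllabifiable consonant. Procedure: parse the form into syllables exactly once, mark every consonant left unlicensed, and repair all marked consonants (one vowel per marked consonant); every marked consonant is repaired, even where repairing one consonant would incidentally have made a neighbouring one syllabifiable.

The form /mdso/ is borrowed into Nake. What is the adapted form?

The consonants /m/, /d/ cannot be parsed into a legal (C)V(C) syllable (at most one coda consonant is licensed; onsets are limited to one consonant).
Each unlicensed consonant becomes the onset of a new syllable: /m/ → /ma/, /d/ → /da/.

madaso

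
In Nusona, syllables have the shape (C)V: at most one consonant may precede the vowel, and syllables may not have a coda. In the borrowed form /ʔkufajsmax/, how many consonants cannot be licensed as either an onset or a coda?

Under (C)V, the unsyllabifiable consonants are /ʔ/, /j/, /s/, /x/ (no codas are permitted; onsets are limited to one consonant).

4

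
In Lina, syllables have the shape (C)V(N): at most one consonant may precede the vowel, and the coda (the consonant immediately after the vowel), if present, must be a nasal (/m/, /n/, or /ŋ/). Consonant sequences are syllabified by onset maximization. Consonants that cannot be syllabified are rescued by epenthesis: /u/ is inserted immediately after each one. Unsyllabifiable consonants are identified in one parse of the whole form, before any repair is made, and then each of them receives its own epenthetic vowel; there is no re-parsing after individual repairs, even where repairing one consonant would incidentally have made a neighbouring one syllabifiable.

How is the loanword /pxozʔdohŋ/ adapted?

Syllabifying with onset maximization leaves /p/, /z/, /ʔ/, /h/, /ŋ/ stranded (only a nasal (/m/, /n/, or /ŋ/) is licensed in coda position; onsets are limited to one consonant).
Each unlicensed consonant becomes the onset of a new syllable: /p/ → /pu/, /z/ → /zu/, /ʔ/ → /ʔu/, /h/ → /hu/, /ŋ/ → /ŋu/.

puxozuʔudohuŋu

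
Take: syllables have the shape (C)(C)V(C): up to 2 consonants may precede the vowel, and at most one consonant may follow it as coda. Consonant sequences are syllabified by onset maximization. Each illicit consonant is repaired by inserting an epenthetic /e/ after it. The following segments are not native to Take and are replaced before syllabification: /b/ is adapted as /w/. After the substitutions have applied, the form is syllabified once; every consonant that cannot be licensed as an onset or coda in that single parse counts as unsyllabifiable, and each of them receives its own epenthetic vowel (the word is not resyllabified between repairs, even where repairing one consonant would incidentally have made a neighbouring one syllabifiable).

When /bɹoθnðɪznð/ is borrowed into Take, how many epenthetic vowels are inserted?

2

After substitution the input is /wɹoθnðɪznð/.
The unsyllabifiable consonants are /n/, /ð/; each receives one epenthetic vowel.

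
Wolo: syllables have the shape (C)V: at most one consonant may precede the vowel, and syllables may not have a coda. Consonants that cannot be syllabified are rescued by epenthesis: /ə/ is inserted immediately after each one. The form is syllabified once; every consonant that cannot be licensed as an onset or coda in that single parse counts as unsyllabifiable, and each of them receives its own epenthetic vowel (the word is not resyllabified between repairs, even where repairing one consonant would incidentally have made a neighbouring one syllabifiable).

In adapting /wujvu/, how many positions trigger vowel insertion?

1

The unsyllabifiable consonants are /j/; each receives one epenthetic vowel.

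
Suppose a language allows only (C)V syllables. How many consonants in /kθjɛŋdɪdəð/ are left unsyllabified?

Syllabifying with onset maximization leaves /k/, /θ/, /ŋ/, /ð/ stranded (no codas are permitted; onsets are limited to one consonant).

4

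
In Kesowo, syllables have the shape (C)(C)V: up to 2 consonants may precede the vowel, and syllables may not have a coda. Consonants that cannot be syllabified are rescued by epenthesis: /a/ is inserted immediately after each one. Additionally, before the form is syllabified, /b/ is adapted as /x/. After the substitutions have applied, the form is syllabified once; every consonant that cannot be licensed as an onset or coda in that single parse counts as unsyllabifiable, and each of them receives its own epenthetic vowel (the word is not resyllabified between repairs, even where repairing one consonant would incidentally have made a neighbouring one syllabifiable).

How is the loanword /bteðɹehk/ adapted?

Substitution: /b/ → /x/, giving /xteðɹehk/.
Syllabifying with onset maximization leaves /h/, /k/ stranded (no codas are permitted; onsets may contain at most 2 consonants).
Inserting the epenthetic vowel yields /h/ → /ha/, /k/ → /ka/.

xteðɹehaka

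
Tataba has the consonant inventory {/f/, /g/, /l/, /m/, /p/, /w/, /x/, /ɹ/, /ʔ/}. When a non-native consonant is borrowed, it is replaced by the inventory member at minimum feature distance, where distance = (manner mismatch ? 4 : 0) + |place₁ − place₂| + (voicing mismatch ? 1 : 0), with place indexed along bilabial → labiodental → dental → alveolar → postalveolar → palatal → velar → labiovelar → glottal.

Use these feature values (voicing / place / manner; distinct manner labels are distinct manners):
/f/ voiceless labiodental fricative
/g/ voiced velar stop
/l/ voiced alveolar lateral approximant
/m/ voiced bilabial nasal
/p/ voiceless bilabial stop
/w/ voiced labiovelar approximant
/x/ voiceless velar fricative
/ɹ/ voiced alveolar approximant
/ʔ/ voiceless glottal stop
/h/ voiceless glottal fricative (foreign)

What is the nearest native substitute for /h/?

/x/ is closest: same manner (fricative), place distance 2 (glottal→velar), same voicing; total 2. Next closest is /ʔ/ at distance 4.

x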